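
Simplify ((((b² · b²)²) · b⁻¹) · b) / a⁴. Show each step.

a⁻⁴b⁸

((((b² · b²)²) · b⁻¹) · b) / a⁴
= (((((b²)²) · ((b²)²)) · b⁻¹) · b) / a⁴    [power of a product]
= (((b⁴ · ((b²)²)) · b⁻¹) · b) / a⁴    [power of a power]
= (((b⁴ · b⁴) · b⁻¹) · b) / a⁴    [power of a power]
= ((b⁸ · b⁻¹) · b) / a⁴    [product of powers]
= (b⁷ · b) / a⁴    [product of powers]
= b⁸ / a⁴    [product of powers]
= a⁻⁴b⁸    [quotient of powers]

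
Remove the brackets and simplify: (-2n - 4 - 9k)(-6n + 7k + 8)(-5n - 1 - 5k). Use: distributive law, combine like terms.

-60n^3 - 52n^2 - 260kn^2 + 420kn + 115k^2n + 152n + 260k + 563k^2 + 32 + 315k^3

(-2n - 4 - 9k)(-6n + 7k + 8)(-5n - 1 - 5k)
= (12n^2 - 14kn - 16n + 24n - 28k - 32 + 54kn - 63k^2 - 72k)(-5n - 1 - 5k)    [distributive law]
= (12n^2 + 40kn + 8n - 100k - 32 - 63k^2)(-5n - 1 - 5k)    [combine like terms]
= -60n^3 - 12n^2 - 60kn^2 - 200kn^2 - 40kn - 200k^2n - 40n^2 - 8n - 40kn + 500kn + 100k + 500k^2 + 160n + 32 + 160k + 315k^2n + 63k^2 + 315k^3    [distributive law]
= -60n^3 - 52n^2 - 260kn^2 + 420kn + 115k^2n + 152n + 260k + 563k^2 + 32 + 315k^3    [combine like terms]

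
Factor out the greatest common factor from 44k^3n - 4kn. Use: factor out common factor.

4kn(11k^2 - 1)

44k^3n - 4kn
= 4(11k^3n - kn)    [factor out 4]
= 4kn(11k^2 - 1)    [factor out kn]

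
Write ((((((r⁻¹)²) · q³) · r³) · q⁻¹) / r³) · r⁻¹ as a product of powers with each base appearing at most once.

((((((r⁻¹)²) · q³) · r³) · q⁻¹) / r³) · r⁻¹
= ((((r⁻² · q³) · r³) · q⁻¹) / r³) · r⁻¹    [power of a power]
= q²·r⁻³    [quotient of powers; product of powers]

q²·r⁻³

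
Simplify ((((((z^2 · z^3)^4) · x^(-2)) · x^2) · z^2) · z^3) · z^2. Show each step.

((((((z^2 · z^3)^4) · x^(-2)) · x^2) · z^2) · z^3) · z^2
= (((((((z^2)^4) · ((z^3)^4)) · x^(-2)) · x^2) · z^2) · z^3) · z^2    [power of a product]
= (((((z^8 · ((z^3)^4)) · x^(-2)) · x^2) · z^2) · z^3) · z^2    [power of a power]
= (((((z^8 · z^12) · x^(-2)) · x^2) · z^2) · z^3) · z^2    [power of a power]
= ((((z^20 · x^(-2)) · x^2) · z^2) · z^3) · z^2    [product of powers]
= z^27    [product of powers]

z^27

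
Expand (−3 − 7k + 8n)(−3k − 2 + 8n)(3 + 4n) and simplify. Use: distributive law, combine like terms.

69k − 148kn + 18 − 96n + 32n² + 63k² + 84k²n − 320kn² + 256n³

(−3 − 7k + 8n)(−3k − 2 + 8n)(3 + 4n)
= (9k + 6 − 24n + 21k² + 14k − 56kn − 24kn − 16n + 64n²)(3 + 4n)    [distributive law]
= (23k + 6 − 40n + 21k² − 80kn + 64n²)(3 + 4n)    [combine like terms]
= 69k + 92kn + 18 + 24n − 120n − 160n² + 63k² + 84k²n − 240kn − 320kn² + 192n² + 256n³    [distributive law]
= 69k − 148kn + 18 − 96n + 32n² + 63k² + 84k²n − 320kn² + 256n³    [combine like terms]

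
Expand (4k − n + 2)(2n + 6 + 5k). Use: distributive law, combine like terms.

3kn + 34k + 20k^2 − 2n^2 − 2n + 12

(4k − n + 2)(2n + 6 + 5k)
= 8kn + 24k + 20k^2 − 2n^2 − 6n − 5kn + 4n + 12 + 10k    [distributive law]
= 3kn + 34k + 20k^2 − 2n^2 − 2n + 12    [combine like terms]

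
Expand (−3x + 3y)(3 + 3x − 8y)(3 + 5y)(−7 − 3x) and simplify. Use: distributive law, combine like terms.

189x + 270x^2 − 459xy + 153x^2y + 81x^3 + 135x^3y − 1074xy^2 − 495x^2y^2 − 189y + 189y^2 + 840y^3 + 360xy^3

(−3x + 3y)(3 + 3x − 8y)(3 + 5y)(−7 − 3x)
= (−9x − 9x^2 + 24xy + 9y + 9xy − 24y^2)(3 + 5y)(−7 − 3x)    [distributive law]
= (−9x − 9x^2 + 33xy + 9y − 24y^2)(3 + 5y)(−7 − 3x)    [combine like terms]
= (−27x − 45xy − 27x^2 − 45x^2y + 99xy + 165xy^2 + 27y + 45y^2 − 72y^2 − 120y^3)(−7 − 3x)    [distributive law]
= (−27x + 54xy − 27x^2 − 45x^2y + 165xy^2 + 27y − 27y^2 − 120y^3)(−7 − 3x)    [combine like terms]
= 189x + 81x^2 − 378xy − 162x^2y + 189x^2 + 81x^3 + 315x^2y + 135x^3y − 1155xy^2 − 495x^2y^2 − 189y − 81xy + 189y^2 + 81xy^2 + 840y^3 + 360xy^3    [distributive law]
= 189x + 270x^2 − 459xy + 153x^2y + 81x^3 + 135x^3y − 1074xy^2 − 495x^2y^2 − 189y + 189y^2 + 840y^3 + 360xy^3    [combine like terms]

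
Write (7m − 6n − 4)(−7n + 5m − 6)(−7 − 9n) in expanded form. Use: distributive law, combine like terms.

1111mn + 711mn^2 − 245m^2 − 315m^2n + 434m − 870n^2 − 378n^3 − 664n − 168

(7m − 6n − 4)(−7n + 5m − 6)(−7 − 9n)
= (−49mn + 35m^2 − 42m + 42n^2 − 30mn + 36n + 28n − 20m + 24)(−7 − 9n)    [distributive law]
= (−79mn + 35m^2 − 62m + 42n^2 + 64n + 24)(−7 − 9n)    [combine like terms]
= 553mn + 711mn^2 − 245m^2 − 315m^2n + 434m + 558mn − 294n^2 − 378n^3 − 448n − 576n^2 − 168 − 216n    [distributive law]
= 1111mn + 711mn^2 − 245m^2 − 315m^2n + 434m − 870n^2 − 378n^3 − 664n − 168    [combine like terms]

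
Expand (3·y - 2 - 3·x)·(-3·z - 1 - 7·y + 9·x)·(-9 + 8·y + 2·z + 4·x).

(3·y - 2 - 3·x)·(-3·z - 1 - 7·y + 9·x)·(-9 + 8·y + 2·z + 4·x)
= (-9·y·z - 3·y - 21·y^2 + 27·x·y + 6·z + 2 + 14·y - 18·x + 9·x·z + 3·x + 21·x·y - 27·x^2)·(-9 + 8·y + 2·z + 4·x)    [distributive law]
= (-9·y·z + 11·y - 21·y^2 + 48·x·y + 6·z + 2 - 15·x + 9·x·z - 27·x^2)·(-9 + 8·y + 2·z + 4·x)    [combine like terms]
= 81·y·z - 72·y^2·z - 18·y·z^2 - 36·x·y·z - 99·y + 88·y^2 + 22·y·z + 44·x·y + 189·y^2 - 168·y^3 - 42·y^2·z - 84·x·y^2 - 432·x·y + 384·x·y^2 + 96·x·y·z + 192·x^2·y - 54·z + 48·y·z + 12·z^2 + 24·x·z - 18 + 16·y + 4·z + 8·x + 135·x - 120·x·y - 30·x·z - 60·x^2 - 81·x·z + 72·x·y·z + 18·x·z^2 + 36·x^2·z + 243·x^2 - 216·x^2·y - 54·x^2·z - 108·x^3    [distributive law]
= 151·y·z - 114·y^2·z - 18·y·z^2 + 132·x·y·z - 83·y + 277·y^2 - 508·x·y - 168·y^3 + 300·x·y^2 - 24·x^2·y - 50·z + 12·z^2 - 87·x·z - 18 + 143·x + 183·x^2 + 18·x·z^2 - 18·x^2·z - 108·x^3    [combine like terms]

151·y·z - 114·y^2·z - 18·y·z^2 + 132·x·y·z - 83·y + 277·y^2 - 508·x·y - 168·y^3 + 300·x·y^2 - 24·x^2·y - 50·z + 12·z^2 - 87·x·z - 18 + 143·x + 183·x^2 + 18·x·z^2 - 18·x^2·z - 108·x^3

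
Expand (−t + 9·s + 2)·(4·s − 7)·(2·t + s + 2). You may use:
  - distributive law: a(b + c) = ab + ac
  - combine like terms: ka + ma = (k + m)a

−8·s·t^2 + 68·s^2·t − 111·s·t + 14·t^2 − 14·t + 36·s^3 + 17·s^2 − 124·s − 28

(−t + 9·s + 2)·(4·s − 7)·(2·t + s + 2)
= (−4·s·t + 7·t + 36·s^2 − 63·s + 8·s − 14)·(2·t + s + 2)    [distributive law]
= (−4·s·t + 7·t + 36·s^2 − 55·s − 14)·(2·t + s + 2)    [combine like terms]
= −8·s·t^2 − 4·s^2·t − 8·s·t + 14·t^2 + 7·s·t + 14·t + 72·s^2·t + 36·s^3 + 72·s^2 − 110·s·t − 55·s^2 − 110·s − 28·t − 14·s − 28    [distributive law]
= −8·s·t^2 + 68·s^2·t − 111·s·t + 14·t^2 − 14·t + 36·s^3 + 17·s^2 − 124·s − 28    [combine like terms]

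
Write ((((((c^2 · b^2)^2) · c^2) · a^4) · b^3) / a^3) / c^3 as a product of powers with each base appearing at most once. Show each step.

ab^7c^3

((((((c^2 · b^2)^2) · c^2) · a^4) · b^3) / a^3) / c^3
= (((((((c^2)^2) · ((b^2)^2)) · c^2) · a^4) · b^3) / a^3) / c^3    [power of a product]
= (((((c^4 · ((b^2)^2)) · c^2) · a^4) · b^3) / a^3) / c^3    [power of a power]
= (((((c^4 · b^4) · c^2) · a^4) · b^3) / a^3) / c^3    [power of a power]
= ab^7c^3    [quotient of powers; product of powers]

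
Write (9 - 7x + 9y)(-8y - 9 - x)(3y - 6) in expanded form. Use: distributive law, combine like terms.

(9 - 7x + 9y)(-8y - 9 - x)(3y - 6)
= (-72y - 81 - 9x + 56xy + 63x + 7x^2 - 72y^2 - 81y - 9xy)(3y - 6)    [distributive law]
= (-153y - 81 + 54x + 47xy + 7x^2 - 72y^2)(3y - 6)    [combine like terms]
= -459y^2 + 918y - 243y + 486 + 162xy - 324x + 141xy^2 - 282xy + 21x^2y - 42x^2 - 216y^3 + 432y^2    [distributive law]
= -27y^2 + 675y + 486 - 120xy - 324x + 141xy^2 + 21x^2y - 42x^2 - 216y^3    [combine like terms]

-27y^2 + 675y + 486 - 120xy - 324x + 141xy^2 + 21x^2y - 42x^2 - 216y^3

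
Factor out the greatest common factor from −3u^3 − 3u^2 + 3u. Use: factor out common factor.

−3u^3 − 3u^2 + 3u
= 3(−u^3 − u^2 + u)    [factor out 3]
= 3u(−u^2 − u + 1)    [factor out u]

3u(−u^2 − u + 1)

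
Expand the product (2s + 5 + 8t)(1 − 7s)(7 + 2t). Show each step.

−231s − 458st − 98s^2 − 28s^2t + 35 + 66t + 16t^2 − 112st^2

(2s + 5 + 8t)(1 − 7s)(7 + 2t)
= (2s − 14s^2 + 5 − 35s + 8t − 56st)(7 + 2t)    [distributive law]
= (−33s − 14s^2 + 5 + 8t − 56st)(7 + 2t)    [combine like terms]
= −231s − 66st − 98s^2 − 28s^2t + 35 + 10t + 56t + 16t^2 − 392st − 112st^2    [distributive law]
= −231s − 458st − 98s^2 − 28s^2t + 35 + 66t + 16t^2 − 112st^2    [combine like terms]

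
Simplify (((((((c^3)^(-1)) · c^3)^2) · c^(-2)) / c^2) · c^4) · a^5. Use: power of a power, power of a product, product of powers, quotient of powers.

a^5

(((((((c^3)^(-1)) · c^3)^2) · c^(-2)) / c^2) · c^4) · a^5
= (((((((c^3)^(-1))^2) · ((c^3)^2)) · c^(-2)) / c^2) · c^4) · a^5    [power of a product]
= ((((((c^3)^(-2)) · ((c^3)^2)) · c^(-2)) / c^2) · c^4) · a^5    [power of a power]
= ((((c^(-6) · ((c^3)^2)) · c^(-2)) / c^2) · c^4) · a^5    [power of a power]
= ((((c^(-6) · c^6) · c^(-2)) / c^2) · c^4) · a^5    [power of a power]
= (((c^0 · c^(-2)) / c^2) · c^4) · a^5    [product of powers]
= ((c^(-2) / c^2) · c^4) · a^5    [product of powers]
= (c^(-4) · c^4) · a^5    [quotient of powers]
= c^0 · a^5    [product of powers]
= a^5    [rearrange]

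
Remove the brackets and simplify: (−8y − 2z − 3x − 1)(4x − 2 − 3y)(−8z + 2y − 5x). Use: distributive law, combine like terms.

138xyz − 166xy^2 + 91x^2y − 144yz + 38y^2 − 91xy − 180y^2z + 48y^3 + 64xz^2 + 136x^2z − 32z^2 − 36xz − 48yz^2 + 60x^3 − 10x^2 − 16z + 4y − 10x

(−8y − 2z − 3x − 1)(4x − 2 − 3y)(−8z + 2y − 5x)
= (−32xy + 16y + 24y^2 − 8xz + 4z + 6yz − 12x^2 + 6x + 9xy − 4x + 2 + 3y)(−8z + 2y − 5x)    [distributive law]
= (−23xy + 19y + 24y^2 − 8xz + 4z + 6yz − 12x^2 + 2x + 2)(−8z + 2y − 5x)    [combine like terms]
= 184xyz − 46xy^2 + 115x^2y − 152yz + 38y^2 − 95xy − 192y^2z + 48y^3 − 120xy^2 + 64xz^2 − 16xyz + 40x^2z − 32z^2 + 8yz − 20xz − 48yz^2 + 12y^2z − 30xyz + 96x^2z − 24x^2y + 60x^3 − 16xz + 4xy − 10x^2 − 16z + 4y − 10x    [distributive law]
= 138xyz − 166xy^2 + 91x^2y − 144yz + 38y^2 − 91xy − 180y^2z + 48y^3 + 64xz^2 + 136x^2z − 32z^2 − 36xz − 48yz^2 + 60x^3 − 10x^2 − 16z + 4y − 10x    [combine like terms]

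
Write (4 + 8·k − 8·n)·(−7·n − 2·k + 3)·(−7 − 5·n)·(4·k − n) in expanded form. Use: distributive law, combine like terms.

(4 + 8·k − 8·n)·(−7·n − 2·k + 3)·(−7 − 5·n)·(4·k − n)
= (−28·n − 8·k + 12 − 56·k·n − 16·k² + 24·k + 56·n² + 16·k·n − 24·n)·(−7 − 5·n)·(4·k − n)    [distributive law]
= (−52·n + 16·k + 12 − 40·k·n − 16·k² + 56·n²)·(−7 − 5·n)·(4·k − n)    [combine like terms]
= (364·n + 260·n² − 112·k − 80·k·n − 84 − 60·n + 280·k·n + 200·k·n² + 112·k² + 80·k²·n − 392·n² − 280·n³)·(4·k − n)    [distributive law]
= (304·n − 132·n² − 112·k + 200·k·n − 84 + 200·k·n² + 112·k² + 80·k²·n − 280·n³)·(4·k − n)    [combine like terms]
= 1216·k·n − 304·n² − 528·k·n² + 132·n³ − 448·k² + 112·k·n + 800·k²·n − 200·k·n² − 336·k + 84·n + 800·k²·n² − 200·k·n³ + 448·k³ − 112·k²·n + 320·k³·n − 80·k²·n² − 1120·k·n³ + 280·n⁴    [distributive law]
= 1328·k·n − 304·n² − 728·k·n² + 132·n³ − 448·k² + 688·k²·n − 336·k + 84·n + 720·k²·n² − 1320·k·n³ + 448·k³ + 320·k³·n + 280·n⁴    [combine like terms]

1328·k·n − 304·n² − 728·k·n² + 132·n³ − 448·k² + 688·k²·n − 336·k + 84·n + 720·k²·n² − 1320·k·n³ + 448·k³ + 320·k³·n + 280·n⁴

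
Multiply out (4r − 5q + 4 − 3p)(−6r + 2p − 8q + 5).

(4r − 5q + 4 − 3p)(−6r + 2p − 8q + 5)
= −24r² + 8pr − 32qr + 20r + 30qr − 10pq + 40q² − 25q − 24r + 8p − 32q + 20 + 18pr − 6p² + 24pq − 15p    [distributive law]
= −24r² + 26pr − 2qr − 4r + 14pq + 40q² − 57q − 7p + 20 − 6p²    [combine like terms]

−24r² + 26pr − 2qr − 4r + 14pq + 40q² − 57q − 7p + 20 − 6p²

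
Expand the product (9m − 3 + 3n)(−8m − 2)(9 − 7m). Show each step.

−690m^2 + 504m^3 + 12m + 54 − 174mn + 168m^2n − 54n

(9m − 3 + 3n)(−8m − 2)(9 − 7m)
= (−72m^2 − 18m + 24m + 6 − 24mn − 6n)(9 − 7m)    [distributive law]
= (−72m^2 + 6m + 6 − 24mn − 6n)(9 − 7m)    [combine like terms]
= −648m^2 + 504m^3 + 54m − 42m^2 + 54 − 42m − 216mn + 168m^2n − 54n + 42mn    [distributive law]
= −690m^2 + 504m^3 + 12m + 54 − 174mn + 168m^2n − 54n    [combine like terms]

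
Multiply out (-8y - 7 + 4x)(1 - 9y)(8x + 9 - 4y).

100xy + 523y + 428y^2 + 720xy^2 - 288y^3 - 20x - 63 + 32x^2 - 288x^2y

(-8y - 7 + 4x)(1 - 9y)(8x + 9 - 4y)
= (-8y + 72y^2 - 7 + 63y + 4x - 36xy)(8x + 9 - 4y)    [distributive law]
= (55y + 72y^2 - 7 + 4x - 36xy)(8x + 9 - 4y)    [combine like terms]
= 440xy + 495y - 220y^2 + 576xy^2 + 648y^2 - 288y^3 - 56x - 63 + 28y + 32x^2 + 36x - 16xy - 288x^2y - 324xy + 144xy^2    [distributive law]
= 100xy + 523y + 428y^2 + 720xy^2 - 288y^3 - 20x - 63 + 32x^2 - 288x^2y    [combine like terms]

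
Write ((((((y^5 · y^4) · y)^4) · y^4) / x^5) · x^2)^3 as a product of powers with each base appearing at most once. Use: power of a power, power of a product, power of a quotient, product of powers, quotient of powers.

x^(-9)y^132

((((((y^5 · y^4) · y)^4) · y^4) / x^5) · x^2)^3
= ((((((y^5 · y^4) · y)^4) · y^4) / x^5)^3) · ((x^2)^3)    [power of a product]
= ((((((y^5 · y^4) · y)^4) · y^4)^3) / ((x^5)^3)) · ((x^2)^3)    [power of a quotient]
= ((((((y^5 · y^4) · y)^4)^3) · ((y^4)^3)) / ((x^5)^3)) · ((x^2)^3)    [power of a product]
= (((((y^5 · y^4) · y)^12) · ((y^4)^3)) / ((x^5)^3)) · ((x^2)^3)    [power of a power]
= (((((y^5 · y^4)^12) · (y^12)) · ((y^4)^3)) / ((x^5)^3)) · ((x^2)^3)    [power of a product]
= ((((((y^5)^12) · ((y^4)^12)) · (y^12)) · ((y^4)^3)) / ((x^5)^3)) · ((x^2)^3)    [power of a product]
= ((((y^60 · ((y^4)^12)) · (y^12)) · ((y^4)^3)) / ((x^5)^3)) · ((x^2)^3)    [power of a power]
= ((((y^60 · y^48) · (y^12)) · ((y^4)^3)) / ((x^5)^3)) · ((x^2)^3)    [power of a power]
= (((y^108 · (y^12)) · ((y^4)^3)) / ((x^5)^3)) · ((x^2)^3)    [product of powers]
= ((y^120 · ((y^4)^3)) / ((x^5)^3)) · ((x^2)^3)    [product of powers]
= ((y^120 · y^12) / ((x^5)^3)) · ((x^2)^3)    [power of a power]
= (y^132 / ((x^5)^3)) · ((x^2)^3)    [product of powers]
= (y^132 / x^15) · ((x^2)^3)    [power of a power]
= (y^132 / x^15) · x^6    [power of a power]
= x^(-9)y^132    [quotient of powers]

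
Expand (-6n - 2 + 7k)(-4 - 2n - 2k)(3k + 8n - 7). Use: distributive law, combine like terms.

-94kn + 140n^2 - 132n + 20kn^2 + 96n^3 - 118k^2n + 192k - 56 + 26k^2 - 42k^3

(-6n - 2 + 7k)(-4 - 2n - 2k)(3k + 8n - 7)
= (24n + 12n^2 + 12kn + 8 + 4n + 4k - 28k - 14kn - 14k^2)(3k + 8n - 7)    [distributive law]
= (28n + 12n^2 - 2kn + 8 - 24k - 14k^2)(3k + 8n - 7)    [combine like terms]
= 84kn + 224n^2 - 196n + 36kn^2 + 96n^3 - 84n^2 - 6k^2n - 16kn^2 + 14kn + 24k + 64n - 56 - 72k^2 - 192kn + 168k - 42k^3 - 112k^2n + 98k^2    [distributive law]
= -94kn + 140n^2 - 132n + 20kn^2 + 96n^3 - 118k^2n + 192k - 56 + 26k^2 - 42k^3    [combine like terms]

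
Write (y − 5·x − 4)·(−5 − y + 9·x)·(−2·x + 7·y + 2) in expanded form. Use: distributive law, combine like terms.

−47·x·y − 9·y^2 + 138·y + 100·x·y^2 − 7·y^3 − 343·x^2·y − 68·x^2 − 62·x + 90·x^3 + 40

(y − 5·x − 4)·(−5 − y + 9·x)·(−2·x + 7·y + 2)
= (−5·y − y^2 + 9·x·y + 25·x + 5·x·y − 45·x^2 + 20 + 4·y − 36·x)·(−2·x + 7·y + 2)    [distributive law]
= (−y − y^2 + 14·x·y − 11·x − 45·x^2 + 20)·(−2·x + 7·y + 2)    [combine like terms]
= 2·x·y − 7·y^2 − 2·y + 2·x·y^2 − 7·y^3 − 2·y^2 − 28·x^2·y + 98·x·y^2 + 28·x·y + 22·x^2 − 77·x·y − 22·x + 90·x^3 − 315·x^2·y − 90·x^2 − 40·x + 140·y + 40    [distributive law]
= −47·x·y − 9·y^2 + 138·y + 100·x·y^2 − 7·y^3 − 343·x^2·y − 68·x^2 − 62·x + 90·x^3 + 40    [combine like terms]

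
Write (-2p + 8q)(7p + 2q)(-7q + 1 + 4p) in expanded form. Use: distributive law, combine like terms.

(-2p + 8q)(7p + 2q)(-7q + 1 + 4p)
= (-14p² - 4pq + 56pq + 16q²)(-7q + 1 + 4p)    [distributive law]
= (-14p² + 52pq + 16q²)(-7q + 1 + 4p)    [combine like terms]
= 98p²q - 14p² - 56p³ - 364pq² + 52pq + 208p²q - 112q³ + 16q² + 64pq²    [distributive law]
= 306p²q - 14p² - 56p³ - 300pq² + 52pq - 112q³ + 16q²    [combine like terms]

306p²q - 14p² - 56p³ - 300pq² + 52pq - 112q³ + 16q²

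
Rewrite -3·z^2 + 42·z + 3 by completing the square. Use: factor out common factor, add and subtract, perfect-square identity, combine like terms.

-3(z - 7)^2 + 150

-3·z^2 + 42·z + 3
= -3(z^2 - 14·z) + 3    [factor out -3 from the z-terms]
= -3(z^2 - 14·z + 49 - 49) + 3    [add and subtract 49 inside the bracket]
= -3(z - 7)^2 + 147 + 3    [perfect-square identity]
= -3(z - 7)^2 + 150    [combine constants]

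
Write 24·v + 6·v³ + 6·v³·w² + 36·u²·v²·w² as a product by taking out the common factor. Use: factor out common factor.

24·v + 6·v³ + 6·v³·w² + 36·u²·v²·w²
= 6(4·v + v³ + v³·w² + 6·u²·v²·w²)    [factor out 6]
= 6·v(4 + v² + v²·w² + 6·u²·v·w²)    [factor out v]

6·v(4 + v² + v²·w² + 6·u²·v·w²)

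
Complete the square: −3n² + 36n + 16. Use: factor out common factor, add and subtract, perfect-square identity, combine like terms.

−3(n − 6)² + 124

−3n² + 36n + 16
= −3(n² − 12n) + 16    [factor out -3 from the n-terms]
= −3(n² − 12n + 36 − 36) + 16    [add and subtract 36 inside the bracket]
= −3(n − 6)² + 108 + 16    [perfect-square identity]
= −3(n − 6)² + 124    [combine constants]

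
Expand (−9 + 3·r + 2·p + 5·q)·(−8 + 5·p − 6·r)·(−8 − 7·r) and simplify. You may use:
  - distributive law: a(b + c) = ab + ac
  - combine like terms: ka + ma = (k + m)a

(−9 + 3·r + 2·p + 5·q)·(−8 + 5·p − 6·r)·(−8 − 7·r)
= (72 − 45·p + 54·r − 24·r + 15·p·r − 18·r^2 − 16·p + 10·p^2 − 12·p·r − 40·q + 25·p·q − 30·q·r)·(−8 − 7·r)    [distributive law]
= (72 − 61·p + 30·r + 3·p·r − 18·r^2 + 10·p^2 − 40·q + 25·p·q − 30·q·r)·(−8 − 7·r)    [combine like terms]
= −576 − 504·r + 488·p + 427·p·r − 240·r − 210·r^2 − 24·p·r − 21·p·r^2 + 144·r^2 + 126·r^3 − 80·p^2 − 70·p^2·r + 320·q + 280·q·r − 200·p·q − 175·p·q·r + 240·q·r + 210·q·r^2    [distributive law]
= −576 − 744·r + 488·p + 403·p·r − 66·r^2 − 21·p·r^2 + 126·r^3 − 80·p^2 − 70·p^2·r + 320·q + 520·q·r − 200·p·q − 175·p·q·r + 210·q·r^2    [combine like terms]

−576 − 744·r + 488·p + 403·p·r − 66·r^2 − 21·p·r^2 + 126·r^3 − 80·p^2 − 70·p^2·r + 320·q + 520·q·r − 200·p·q − 175·p·q·r + 210·q·r^2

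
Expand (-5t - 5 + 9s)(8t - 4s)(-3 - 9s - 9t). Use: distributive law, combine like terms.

(-5t - 5 + 9s)(8t - 4s)(-3 - 9s - 9t)
= (-40t^2 + 20st - 40t + 20s + 72st - 36s^2)(-3 - 9s - 9t)    [distributive law]
= (-40t^2 + 92st - 40t + 20s - 36s^2)(-3 - 9s - 9t)    [combine like terms]
= 120t^2 + 360st^2 + 360t^3 - 276st - 828s^2t - 828st^2 + 120t + 360st + 360t^2 - 60s - 180s^2 - 180st + 108s^2 + 324s^3 + 324s^2t    [distributive law]
= 480t^2 - 468st^2 + 360t^3 - 96st - 504s^2t + 120t - 60s - 72s^2 + 324s^3    [combine like terms]

480t^2 - 468st^2 + 360t^3 - 96st - 504s^2t + 120t - 60s - 72s^2 + 324s^3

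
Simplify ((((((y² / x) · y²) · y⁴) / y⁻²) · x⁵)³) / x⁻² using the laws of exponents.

x¹⁴·y³⁰

((((((y² / x) · y²) · y⁴) / y⁻²) · x⁵)³) / x⁻²
= ((((((y² / x) · y²) · y⁴) / y⁻²)³) · ((x⁵)³)) / x⁻²    [power of a product]
= ((((((y² / x) · y²) · y⁴)³) / ((y⁻²)³)) · ((x⁵)³)) / x⁻²    [power of a quotient]
= ((((((y² / x) · y²)³) · ((y⁴)³)) / ((y⁻²)³)) · ((x⁵)³)) / x⁻²    [power of a product]
= ((((((y² / x)³) · ((y²)³)) · ((y⁴)³)) / ((y⁻²)³)) · ((x⁵)³)) / x⁻²    [power of a product]
= (((((((y²)³) / (x³)) · ((y²)³)) · ((y⁴)³)) / ((y⁻²)³)) · ((x⁵)³)) / x⁻²    [power of a quotient]
= (((((y⁶ / (x³)) · ((y²)³)) · ((y⁴)³)) / ((y⁻²)³)) · ((x⁵)³)) / x⁻²    [power of a power]
= (((((y⁶ / x³) · y⁶) · ((y⁴)³)) / ((y⁻²)³)) · ((x⁵)³)) / x⁻²    [power of a power]
= (((((y⁶ / x³) · y⁶) · y¹²) / ((y⁻²)³)) · ((x⁵)³)) / x⁻²    [power of a power]
= (((((y⁶ / x³) · y⁶) · y¹²) / y⁻⁶) · ((x⁵)³)) / x⁻²    [power of a power]
= (((((y⁶ / x³) · y⁶) · y¹²) / y⁻⁶) · x¹⁵) / x⁻²    [power of a power]
= x¹⁴·y³⁰    [quotient of powers; product of powers]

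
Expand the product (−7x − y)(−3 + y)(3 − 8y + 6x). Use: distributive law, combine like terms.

(−7x − y)(−3 + y)(3 − 8y + 6x)
= (21x − 7xy + 3y − y^2)(3 − 8y + 6x)    [distributive law]
= 63x − 168xy + 126x^2 − 21xy + 56xy^2 − 42x^2y + 9y − 24y^2 + 18xy − 3y^2 + 8y^3 − 6xy^2    [distributive law]
= 63x − 171xy + 126x^2 + 50xy^2 − 42x^2y + 9y − 27y^2 + 8y^3    [combine like terms]

63x − 171xy + 126x^2 + 50xy^2 − 42x^2y + 9y − 27y^2 + 8y^3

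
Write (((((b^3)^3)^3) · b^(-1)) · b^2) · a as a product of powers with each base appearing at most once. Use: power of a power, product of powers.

(((((b^3)^3)^3) · b^(-1)) · b^2) · a
= ((((b^3)^9) · b^(-1)) · b^2) · a    [power of a power]
= ((b^27 · b^(-1)) · b^2) · a    [power of a power]
= (b^26 · b^2) · a    [product of powers]
= b^28 · a    [product of powers]
= a·b^28    [rearrange]

a·b^28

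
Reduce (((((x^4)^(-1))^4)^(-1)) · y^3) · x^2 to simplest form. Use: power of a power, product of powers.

x^18y^3

(((((x^4)^(-1))^4)^(-1)) · y^3) · x^2
= ((((x^4)^(-1))^(-4)) · y^3) · x^2    [power of a power]
= (((x^4)^4) · y^3) · x^2    [power of a power]
= (x^16 · y^3) · x^2    [power of a power]
= x^18y^3    [product of powers]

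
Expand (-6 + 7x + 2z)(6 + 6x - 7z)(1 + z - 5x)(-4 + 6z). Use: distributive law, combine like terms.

144 - 288z - 52z^2 - 744x + 2320xz - 1938xz^2 - 48x^2 - 836x^2z + 296z^3 + 1362x^2z^2 + 840x^3 - 1260x^3z + 198xz^3 - 84z^4

(-6 + 7x + 2z)(6 + 6x - 7z)(1 + z - 5x)(-4 + 6z)
= (-36 - 36x + 42z + 42x + 42x^2 - 49xz + 12z + 12xz - 14z^2)(1 + z - 5x)(-4 + 6z)    [distributive law]
= (-36 + 6x + 54z + 42x^2 - 37xz - 14z^2)(1 + z - 5x)(-4 + 6z)    [combine like terms]
= (-36 - 36z + 180x + 6x + 6xz - 30x^2 + 54z + 54z^2 - 270xz + 42x^2 + 42x^2z - 210x^3 - 37xz - 37xz^2 + 185x^2z - 14z^2 - 14z^3 + 70xz^2)(-4 + 6z)    [distributive law]
= (-36 + 18z + 186x - 301xz + 12x^2 + 40z^2 + 227x^2z - 210x^3 + 33xz^2 - 14z^3)(-4 + 6z)    [combine like terms]
= 144 - 216z - 72z + 108z^2 - 744x + 1116xz + 1204xz - 1806xz^2 - 48x^2 + 72x^2z - 160z^2 + 240z^3 - 908x^2z + 1362x^2z^2 + 840x^3 - 1260x^3z - 132xz^2 + 198xz^3 + 56z^3 - 84z^4    [distributive law]
= 144 - 288z - 52z^2 - 744x + 2320xz - 1938xz^2 - 48x^2 - 836x^2z + 296z^3 + 1362x^2z^2 + 840x^3 - 1260x^3z + 198xz^3 - 84z^4    [combine like terms]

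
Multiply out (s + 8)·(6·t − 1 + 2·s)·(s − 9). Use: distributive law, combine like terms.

(s + 8)·(6·t − 1 + 2·s)·(s − 9)
= (6·s·t − s + 2·s² + 48·t − 8 + 16·s)·(s − 9)    [distributive law]
= (6·s·t + 15·s + 2·s² + 48·t − 8)·(s − 9)    [combine like terms]
= 6·s²·t − 54·s·t + 15·s² − 135·s + 2·s³ − 18·s² + 48·s·t − 432·t − 8·s + 72    [distributive law]
= 6·s²·t − 6·s·t − 3·s² − 143·s + 2·s³ − 432·t + 72    [combine like terms]

6·s²·t − 6·s·t − 3·s² − 143·s + 2·s³ − 432·t + 72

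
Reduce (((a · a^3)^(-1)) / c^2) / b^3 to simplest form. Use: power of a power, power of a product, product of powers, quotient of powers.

(((a · a^3)^(-1)) / c^2) / b^3
= (((a^(-1)) · ((a^3)^(-1))) / c^2) / b^3    [power of a product]
= ((a^(-1) · a^(-3)) / c^2) / b^3    [power of a power]
= (a^(-4) / c^2) / b^3    [product of powers]
= a^(-4)·b^(-3)·c^(-2)    [quotient of powers]

a^(-4)·b^(-3)·c^(-2)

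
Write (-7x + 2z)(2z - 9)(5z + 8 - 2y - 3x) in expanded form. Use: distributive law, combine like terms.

(-7x + 2z)(2z - 9)(5z + 8 - 2y - 3x)
= (-14xz + 63x + 4z^2 - 18z)(5z + 8 - 2y - 3x)    [distributive law]
= -70xz^2 - 112xz + 28xyz + 42x^2z + 315xz + 504x - 126xy - 189x^2 + 20z^3 + 32z^2 - 8yz^2 - 12xz^2 - 90z^2 - 144z + 36yz + 54xz    [distributive law]
= -82xz^2 + 257xz + 28xyz + 42x^2z + 504x - 126xy - 189x^2 + 20z^3 - 58z^2 - 8yz^2 - 144z + 36yz    [combine like terms]

-82xz^2 + 257xz + 28xyz + 42x^2z + 504x - 126xy - 189x^2 + 20z^3 - 58z^2 - 8yz^2 - 144z + 36yz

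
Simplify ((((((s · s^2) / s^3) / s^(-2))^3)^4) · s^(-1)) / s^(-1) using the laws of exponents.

((((((s · s^2) / s^3) / s^(-2))^3)^4) · s^(-1)) / s^(-1)
= (((((s · s^2) / s^3) / s^(-2))^12) · s^(-1)) / s^(-1)    [power of a power]
= (((((s · s^2) / s^3)^12) / ((s^(-2))^12)) · s^(-1)) / s^(-1)    [power of a quotient]
= (((((s · s^2)^12) / ((s^3)^12)) / ((s^(-2))^12)) · s^(-1)) / s^(-1)    [power of a quotient]
= (((((s^12) · ((s^2)^12)) / ((s^3)^12)) / ((s^(-2))^12)) · s^(-1)) / s^(-1)    [power of a product]
= ((((s^12 · s^24) / ((s^3)^12)) / ((s^(-2))^12)) · s^(-1)) / s^(-1)    [power of a power]
= (((s^36 / ((s^3)^12)) / ((s^(-2))^12)) · s^(-1)) / s^(-1)    [product of powers]
= (((s^36 / s^36) / ((s^(-2))^12)) · s^(-1)) / s^(-1)    [power of a power]
= ((s^0 / ((s^(-2))^12)) · s^(-1)) / s^(-1)    [quotient of powers]
= ((s^0 / s^(-24)) · s^(-1)) / s^(-1)    [power of a power]
= (s^24 · s^(-1)) / s^(-1)    [quotient of powers]
= s^23 / s^(-1)    [product of powers]
= s^24    [quotient of powers]

s^24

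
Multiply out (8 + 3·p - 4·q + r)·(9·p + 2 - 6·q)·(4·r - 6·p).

(8 + 3·p - 4·q + r)·(9·p + 2 - 6·q)·(4·r - 6·p)
= (72·p + 16 - 48·q + 27·p^2 + 6·p - 18·p·q - 36·p·q - 8·q + 24·q^2 + 9·p·r + 2·r - 6·q·r)·(4·r - 6·p)    [distributive law]
= (78·p + 16 - 56·q + 27·p^2 - 54·p·q + 24·q^2 + 9·p·r + 2·r - 6·q·r)·(4·r - 6·p)    [combine like terms]
= 312·p·r - 468·p^2 + 64·r - 96·p - 224·q·r + 336·p·q + 108·p^2·r - 162·p^3 - 216·p·q·r + 324·p^2·q + 96·q^2·r - 144·p·q^2 + 36·p·r^2 - 54·p^2·r + 8·r^2 - 12·p·r - 24·q·r^2 + 36·p·q·r    [distributive law]
= 300·p·r - 468·p^2 + 64·r - 96·p - 224·q·r + 336·p·q + 54·p^2·r - 162·p^3 - 180·p·q·r + 324·p^2·q + 96·q^2·r - 144·p·q^2 + 36·p·r^2 + 8·r^2 - 24·q·r^2    [combine like terms]

300·p·r - 468·p^2 + 64·r - 96·p - 224·q·r + 336·p·q + 54·p^2·r - 162·p^3 - 180·p·q·r + 324·p^2·q + 96·q^2·r - 144·p·q^2 + 36·p·r^2 + 8·r^2 - 24·q·r^2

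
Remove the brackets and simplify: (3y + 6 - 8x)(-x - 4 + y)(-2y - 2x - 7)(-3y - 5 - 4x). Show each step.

(3y + 6 - 8x)(-x - 4 + y)(-2y - 2x - 7)(-3y - 5 - 4x)
= (-3xy - 12y + 3y^2 - 6x - 24 + 6y + 8x^2 + 32x - 8xy)(-2y - 2x - 7)(-3y - 5 - 4x)    [distributive law]
= (-11xy - 6y + 3y^2 + 26x - 24 + 8x^2)(-2y - 2x - 7)(-3y - 5 - 4x)    [combine like terms]
= (22xy^2 + 22x^2y + 77xy + 12y^2 + 12xy + 42y - 6y^3 - 6xy^2 - 21y^2 - 52xy - 52x^2 - 182x + 48y + 48x + 168 - 16x^2y - 16x^3 - 56x^2)(-3y - 5 - 4x)    [distributive law]
= (16xy^2 + 6x^2y + 37xy - 9y^2 + 90y - 6y^3 - 108x^2 - 134x + 168 - 16x^3)(-3y - 5 - 4x)    [combine like terms]
= -48xy^3 - 80xy^2 - 64x^2y^2 - 18x^2y^2 - 30x^2y - 24x^3y - 111xy^2 - 185xy - 148x^2y + 27y^3 + 45y^2 + 36xy^2 - 270y^2 - 450y - 360xy + 18y^4 + 30y^3 + 24xy^3 + 324x^2y + 540x^2 + 432x^3 + 402xy + 670x + 536x^2 - 504y - 840 - 672x + 48x^3y + 80x^3 + 64x^4    [distributive law]
= -24xy^3 - 155xy^2 - 82x^2y^2 + 146x^2y + 24x^3y - 143xy + 57y^3 - 225y^2 - 954y + 18y^4 + 1076x^2 + 512x^3 - 2x - 840 + 64x^4    [combine like terms]

-24xy^3 - 155xy^2 - 82x^2y^2 + 146x^2y + 24x^3y - 143xy + 57y^3 - 225y^2 - 954y + 18y^4 + 1076x^2 + 512x^3 - 2x - 840 + 64x^4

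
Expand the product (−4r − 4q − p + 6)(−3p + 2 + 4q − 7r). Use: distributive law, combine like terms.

(−4r − 4q − p + 6)(−3p + 2 + 4q − 7r)
= 12pr − 8r − 16qr + 28r^2 + 12pq − 8q − 16q^2 + 28qr + 3p^2 − 2p − 4pq + 7pr − 18p + 12 + 24q − 42r    [distributive law]
= 19pr − 50r + 12qr + 28r^2 + 8pq + 16q − 16q^2 + 3p^2 − 20p + 12    [combine like terms]

19pr − 50r + 12qr + 28r^2 + 8pq + 16q − 16q^2 + 3p^2 − 20p + 12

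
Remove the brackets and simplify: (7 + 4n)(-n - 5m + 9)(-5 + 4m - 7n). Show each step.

(7 + 4n)(-n - 5m + 9)(-5 + 4m - 7n)
= (-7n - 35m + 63 - 4n^2 - 20mn + 36n)(-5 + 4m - 7n)    [distributive law]
= (29n - 35m + 63 - 4n^2 - 20mn)(-5 + 4m - 7n)    [combine like terms]
= -145n + 116mn - 203n^2 + 175m - 140m^2 + 245mn - 315 + 252m - 441n + 20n^2 - 16mn^2 + 28n^3 + 100mn - 80m^2n + 140mn^2    [distributive law]
= -586n + 461mn - 183n^2 + 427m - 140m^2 - 315 + 124mn^2 + 28n^3 - 80m^2n    [combine like terms]

-586n + 461mn - 183n^2 + 427m - 140m^2 - 315 + 124mn^2 + 28n^3 - 80m^2n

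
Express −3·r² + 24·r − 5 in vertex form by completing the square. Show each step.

−3(r − 4)² + 43

−3·r² + 24·r − 5
= −3(r² − 8·r) − 5    [factor out -3 from the r-terms]
= −3(r² − 8·r + 16 − 16) − 5    [add and subtract 16 inside the bracket]
= −3(r − 4)² + 48 − 5    [perfect-square identity]
= −3(r − 4)² + 43    [combine constants]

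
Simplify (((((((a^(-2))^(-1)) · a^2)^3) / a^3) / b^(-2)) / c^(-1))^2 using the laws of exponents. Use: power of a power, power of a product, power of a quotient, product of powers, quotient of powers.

a^18b^4c^2

(((((((a^(-2))^(-1)) · a^2)^3) / a^3) / b^(-2)) / c^(-1))^2
= (((((((a^(-2))^(-1)) · a^2)^3) / a^3) / b^(-2))^2) / ((c^(-1))^2)    [power of a quotient]
= (((((((a^(-2))^(-1)) · a^2)^3) / a^3)^2) / ((b^(-2))^2)) / ((c^(-1))^2)    [power of a quotient]
= (((((((a^(-2))^(-1)) · a^2)^3)^2) / ((a^3)^2)) / ((b^(-2))^2)) / ((c^(-1))^2)    [power of a quotient]
= ((((((a^(-2))^(-1)) · a^2)^6) / ((a^3)^2)) / ((b^(-2))^2)) / ((c^(-1))^2)    [power of a power]
= ((((((a^(-2))^(-1))^6) · ((a^2)^6)) / ((a^3)^2)) / ((b^(-2))^2)) / ((c^(-1))^2)    [power of a product]
= (((((a^(-2))^(-6)) · ((a^2)^6)) / ((a^3)^2)) / ((b^(-2))^2)) / ((c^(-1))^2)    [power of a power]
= (((a^12 · ((a^2)^6)) / ((a^3)^2)) / ((b^(-2))^2)) / ((c^(-1))^2)    [power of a power]
= (((a^12 · a^12) / ((a^3)^2)) / ((b^(-2))^2)) / ((c^(-1))^2)    [power of a power]
= ((a^24 / ((a^3)^2)) / ((b^(-2))^2)) / ((c^(-1))^2)    [product of powers]
= ((a^24 / a^6) / ((b^(-2))^2)) / ((c^(-1))^2)    [power of a power]
= (a^18 / ((b^(-2))^2)) / ((c^(-1))^2)    [quotient of powers]
= (a^18 / b^(-4)) / ((c^(-1))^2)    [power of a power]
= (a^18 / b^(-4)) / c^(-2)    [power of a power]
= a^18b^4c^2    [quotient of powers]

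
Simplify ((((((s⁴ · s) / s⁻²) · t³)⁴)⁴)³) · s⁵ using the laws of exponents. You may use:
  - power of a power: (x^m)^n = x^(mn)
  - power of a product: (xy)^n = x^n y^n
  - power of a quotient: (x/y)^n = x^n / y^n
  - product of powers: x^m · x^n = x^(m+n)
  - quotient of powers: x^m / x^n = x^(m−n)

s³⁴¹t¹⁴⁴

((((((s⁴ · s) / s⁻²) · t³)⁴)⁴)³) · s⁵
= (((((s⁴ · s) / s⁻²) · t³)⁴)¹²) · s⁵    [power of a power]
= ((((s⁴ · s) / s⁻²) · t³)⁴⁸) · s⁵    [power of a power]
= ((((s⁴ · s) / s⁻²)⁴⁸) · ((t³)⁴⁸)) · s⁵    [power of a product]
= ((((s⁴ · s)⁴⁸) / ((s⁻²)⁴⁸)) · ((t³)⁴⁸)) · s⁵    [power of a quotient]
= (((((s⁴)⁴⁸) · (s⁴⁸)) / ((s⁻²)⁴⁸)) · ((t³)⁴⁸)) · s⁵    [power of a product]
= (((s¹⁹² · (s⁴⁸)) / ((s⁻²)⁴⁸)) · ((t³)⁴⁸)) · s⁵    [power of a power]
= ((s²⁴⁰ / ((s⁻²)⁴⁸)) · ((t³)⁴⁸)) · s⁵    [product of powers]
= ((s²⁴⁰ / s⁻⁹⁶) · ((t³)⁴⁸)) · s⁵    [power of a power]
= (s³³⁶ · ((t³)⁴⁸)) · s⁵    [quotient of powers]
= (s³³⁶ · t¹⁴⁴) · s⁵    [power of a power]
= s³⁴¹t¹⁴⁴    [product of powers]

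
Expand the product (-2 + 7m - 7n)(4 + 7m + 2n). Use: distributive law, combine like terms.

(-2 + 7m - 7n)(4 + 7m + 2n)
= -8 - 14m - 4n + 28m + 49m^2 + 14mn - 28n - 49mn - 14n^2    [distributive law]
= -8 + 14m - 32n + 49m^2 - 35mn - 14n^2    [combine like terms]

-8 + 14m - 32n + 49m^2 - 35mn - 14n^2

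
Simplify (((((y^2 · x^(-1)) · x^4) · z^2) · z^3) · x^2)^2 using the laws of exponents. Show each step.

(((((y^2 · x^(-1)) · x^4) · z^2) · z^3) · x^2)^2
= (((((y^2 · x^(-1)) · x^4) · z^2) · z^3)^2) · ((x^2)^2)    [power of a product]
= (((((y^2 · x^(-1)) · x^4) · z^2)^2) · ((z^3)^2)) · ((x^2)^2)    [power of a product]
= (((((y^2 · x^(-1)) · x^4)^2) · ((z^2)^2)) · ((z^3)^2)) · ((x^2)^2)    [power of a product]
= (((((y^2 · x^(-1))^2) · ((x^4)^2)) · ((z^2)^2)) · ((z^3)^2)) · ((x^2)^2)    [power of a product]
= ((((((y^2)^2) · ((x^(-1))^2)) · ((x^4)^2)) · ((z^2)^2)) · ((z^3)^2)) · ((x^2)^2)    [power of a product]
= ((((y^4 · ((x^(-1))^2)) · ((x^4)^2)) · ((z^2)^2)) · ((z^3)^2)) · ((x^2)^2)    [power of a power]
= ((((y^4 · x^(-2)) · ((x^4)^2)) · ((z^2)^2)) · ((z^3)^2)) · ((x^2)^2)    [power of a power]
= ((((y^4 · x^(-2)) · x^8) · ((z^2)^2)) · ((z^3)^2)) · ((x^2)^2)    [power of a power]
= ((((y^4 · x^(-2)) · x^8) · z^4) · ((z^3)^2)) · ((x^2)^2)    [power of a power]
= ((((y^4 · x^(-2)) · x^8) · z^4) · z^6) · ((x^2)^2)    [power of a power]
= ((((y^4 · x^(-2)) · x^8) · z^4) · z^6) · x^4    [power of a power]
= x^10y^4z^10    [product of powers]

x^10y^4z^10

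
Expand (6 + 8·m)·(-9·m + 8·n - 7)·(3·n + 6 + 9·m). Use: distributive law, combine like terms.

486·m·n - 1038·m - 1422·m² + 144·n² + 162·n - 252 + 360·m²·n - 648·m³ + 192·m·n²

(6 + 8·m)·(-9·m + 8·n - 7)·(3·n + 6 + 9·m)
= (-54·m + 48·n - 42 - 72·m² + 64·m·n - 56·m)·(3·n + 6 + 9·m)    [distributive law]
= (-110·m + 48·n - 42 - 72·m² + 64·m·n)·(3·n + 6 + 9·m)    [combine like terms]
= -330·m·n - 660·m - 990·m² + 144·n² + 288·n + 432·m·n - 126·n - 252 - 378·m - 216·m²·n - 432·m² - 648·m³ + 192·m·n² + 384·m·n + 576·m²·n    [distributive law]
= 486·m·n - 1038·m - 1422·m² + 144·n² + 162·n - 252 + 360·m²·n - 648·m³ + 192·m·n²    [combine like terms]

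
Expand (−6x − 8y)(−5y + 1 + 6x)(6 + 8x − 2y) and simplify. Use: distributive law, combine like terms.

(−6x − 8y)(−5y + 1 + 6x)(6 + 8x − 2y)
= (30xy − 6x − 36x^2 + 40y^2 − 8y − 48xy)(6 + 8x − 2y)    [distributive law]
= (−18xy − 6x − 36x^2 + 40y^2 − 8y)(6 + 8x − 2y)    [combine like terms]
= −108xy − 144x^2y + 36xy^2 − 36x − 48x^2 + 12xy − 216x^2 − 288x^3 + 72x^2y + 240y^2 + 320xy^2 − 80y^3 − 48y − 64xy + 16y^2    [distributive law]
= −160xy − 72x^2y + 356xy^2 − 36x − 264x^2 − 288x^3 + 256y^2 − 80y^3 − 48y    [combine like terms]

−160xy − 72x^2y + 356xy^2 − 36x − 264x^2 − 288x^3 + 256y^2 − 80y^3 − 48y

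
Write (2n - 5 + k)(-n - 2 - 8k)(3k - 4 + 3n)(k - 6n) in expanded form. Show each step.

(2n - 5 + k)(-n - 2 - 8k)(3k - 4 + 3n)(k - 6n)
= (-2n^2 - 4n - 16kn + 5n + 10 + 40k - kn - 2k - 8k^2)(3k - 4 + 3n)(k - 6n)    [distributive law]
= (-2n^2 + n - 17kn + 10 + 38k - 8k^2)(3k - 4 + 3n)(k - 6n)    [combine like terms]
= (-6kn^2 + 8n^2 - 6n^3 + 3kn - 4n + 3n^2 - 51k^2n + 68kn - 51kn^2 + 30k - 40 + 30n + 114k^2 - 152k + 114kn - 24k^3 + 32k^2 - 24k^2n)(k - 6n)    [distributive law]
= (-57kn^2 + 11n^2 - 6n^3 + 185kn + 26n - 75k^2n - 122k - 40 + 146k^2 - 24k^3)(k - 6n)    [combine like terms]
= -57k^2n^2 + 342kn^3 + 11kn^2 - 66n^3 - 6kn^3 + 36n^4 + 185k^2n - 1110kn^2 + 26kn - 156n^2 - 75k^3n + 450k^2n^2 - 122k^2 + 732kn - 40k + 240n + 146k^3 - 876k^2n - 24k^4 + 144k^3n    [distributive law]
= 393k^2n^2 + 336kn^3 - 1099kn^2 - 66n^3 + 36n^4 - 691k^2n + 758kn - 156n^2 + 69k^3n - 122k^2 - 40k + 240n + 146k^3 - 24k^4    [combine like terms]

393k^2n^2 + 336kn^3 - 1099kn^2 - 66n^3 + 36n^4 - 691k^2n + 758kn - 156n^2 + 69k^3n - 122k^2 - 40k + 240n + 146k^3 - 24k^4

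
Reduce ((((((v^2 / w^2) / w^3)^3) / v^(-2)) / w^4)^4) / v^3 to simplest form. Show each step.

v^29·w^(-76)

((((((v^2 / w^2) / w^3)^3) / v^(-2)) / w^4)^4) / v^3
= ((((((v^2 / w^2) / w^3)^3) / v^(-2))^4) / ((w^4)^4)) / v^3    [power of a quotient]
= ((((((v^2 / w^2) / w^3)^3)^4) / ((v^(-2))^4)) / ((w^4)^4)) / v^3    [power of a quotient]
= (((((v^2 / w^2) / w^3)^12) / ((v^(-2))^4)) / ((w^4)^4)) / v^3    [power of a power]
= (((((v^2 / w^2)^12) / ((w^3)^12)) / ((v^(-2))^4)) / ((w^4)^4)) / v^3    [power of a quotient]
= ((((((v^2)^12) / ((w^2)^12)) / ((w^3)^12)) / ((v^(-2))^4)) / ((w^4)^4)) / v^3    [power of a quotient]
= ((((v^24 / ((w^2)^12)) / ((w^3)^12)) / ((v^(-2))^4)) / ((w^4)^4)) / v^3    [power of a power]
= ((((v^24 / w^24) / ((w^3)^12)) / ((v^(-2))^4)) / ((w^4)^4)) / v^3    [power of a power]
= ((((v^24 / w^24) / w^36) / ((v^(-2))^4)) / ((w^4)^4)) / v^3    [power of a power]
= ((((v^24 / w^24) / w^36) / v^(-8)) / ((w^4)^4)) / v^3    [power of a power]
= ((((v^24 / w^24) / w^36) / v^(-8)) / w^16) / v^3    [power of a power]
= v^29·w^(-76)    [quotient of powers; product of powers]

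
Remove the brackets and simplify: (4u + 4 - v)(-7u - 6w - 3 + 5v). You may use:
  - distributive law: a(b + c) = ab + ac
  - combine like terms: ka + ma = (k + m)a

-28u^2 - 24uw - 40u + 27uv - 24w - 12 + 23v + 6vw - 5v^2

(4u + 4 - v)(-7u - 6w - 3 + 5v)
= -28u^2 - 24uw - 12u + 20uv - 28u - 24w - 12 + 20v + 7uv + 6vw + 3v - 5v^2    [distributive law]
= -28u^2 - 24uw - 40u + 27uv - 24w - 12 + 23v + 6vw - 5v^2    [combine like terms]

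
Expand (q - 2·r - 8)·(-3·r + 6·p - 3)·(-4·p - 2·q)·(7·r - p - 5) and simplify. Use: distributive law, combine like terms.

(q - 2·r - 8)·(-3·r + 6·p - 3)·(-4·p - 2·q)·(7·r - p - 5)
= (-3·q·r + 6·p·q - 3·q + 6·r^2 - 12·p·r + 6·r + 24·r - 48·p + 24)·(-4·p - 2·q)·(7·r - p - 5)    [distributive law]
= (-3·q·r + 6·p·q - 3·q + 6·r^2 - 12·p·r + 30·r - 48·p + 24)·(-4·p - 2·q)·(7·r - p - 5)    [combine like terms]
= (12·p·q·r + 6·q^2·r - 24·p^2·q - 12·p·q^2 + 12·p·q + 6·q^2 - 24·p·r^2 - 12·q·r^2 + 48·p^2·r + 24·p·q·r - 120·p·r - 60·q·r + 192·p^2 + 96·p·q - 96·p - 48·q)·(7·r - p - 5)    [distributive law]
= (36·p·q·r + 6·q^2·r - 24·p^2·q - 12·p·q^2 + 108·p·q + 6·q^2 - 24·p·r^2 - 12·q·r^2 + 48·p^2·r - 120·p·r - 60·q·r + 192·p^2 - 96·p - 48·q)·(7·r - p - 5)    [combine like terms]
= 252·p·q·r^2 - 36·p^2·q·r - 180·p·q·r + 42·q^2·r^2 - 6·p·q^2·r - 30·q^2·r - 168·p^2·q·r + 24·p^3·q + 120·p^2·q - 84·p·q^2·r + 12·p^2·q^2 + 60·p·q^2 + 756·p·q·r - 108·p^2·q - 540·p·q + 42·q^2·r - 6·p·q^2 - 30·q^2 - 168·p·r^3 + 24·p^2·r^2 + 120·p·r^2 - 84·q·r^3 + 12·p·q·r^2 + 60·q·r^2 + 336·p^2·r^2 - 48·p^3·r - 240·p^2·r - 840·p·r^2 + 120·p^2·r + 600·p·r - 420·q·r^2 + 60·p·q·r + 300·q·r + 1344·p^2·r - 192·p^3 - 960·p^2 - 672·p·r + 96·p^2 + 480·p - 336·q·r + 48·p·q + 240·q    [distributive law]
= 264·p·q·r^2 - 204·p^2·q·r + 636·p·q·r + 42·q^2·r^2 - 90·p·q^2·r + 12·q^2·r + 24·p^3·q + 12·p^2·q + 12·p^2·q^2 + 54·p·q^2 - 492·p·q - 30·q^2 - 168·p·r^3 + 360·p^2·r^2 - 720·p·r^2 - 84·q·r^3 - 360·q·r^2 - 48·p^3·r + 1224·p^2·r - 72·p·r - 36·q·r - 192·p^3 - 864·p^2 + 480·p + 240·q    [combine like terms]

264·p·q·r^2 - 204·p^2·q·r + 636·p·q·r + 42·q^2·r^2 - 90·p·q^2·r + 12·q^2·r + 24·p^3·q + 12·p^2·q + 12·p^2·q^2 + 54·p·q^2 - 492·p·q - 30·q^2 - 168·p·r^3 + 360·p^2·r^2 - 720·p·r^2 - 84·q·r^3 - 360·q·r^2 - 48·p^3·r + 1224·p^2·r - 72·p·r - 36·q·r - 192·p^3 - 864·p^2 + 480·p + 240·q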